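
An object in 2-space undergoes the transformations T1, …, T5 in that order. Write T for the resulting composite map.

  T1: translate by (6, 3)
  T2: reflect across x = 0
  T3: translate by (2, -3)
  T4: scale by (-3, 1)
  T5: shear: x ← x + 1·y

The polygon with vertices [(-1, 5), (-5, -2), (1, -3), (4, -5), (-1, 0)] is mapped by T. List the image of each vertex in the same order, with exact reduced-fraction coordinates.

image vertices: (14, 5), (-5, -2), (12, -3), (19, -5), (9, 0)

T1 translate by (6, 3): (-1, 5) → (5, 8); (-5, -2) → (1, 1); (1, -3) → (7, 0); (4, -5) → (10, -2); (-1, 0) → (5, 3)
T2 reflect across x = 0: (5, 8) → (-5, 8); (1, 1) → (-1, 1); (7, 0) → (-7, 0); (10, -2) → (-10, -2); (5, 3) → (-5, 3)
T3 translate by (2, -3): (-5, 8) → (-3, 5); (-1, 1) → (1, -2); (-7, 0) → (-5, -3); (-10, -2) → (-8, -5); (-5, 3) → (-3, 0)
T4 scale by (-3, 1): (-3, 5) → (9, 5); (1, -2) → (-3, -2); (-5, -3) → (15, -3); (-8, -5) → (24, -5); (-3, 0) → (9, 0)
T5 shear: x ← x + 1·y: (9, 5) → (14, 5); (-3, -2) → (-5, -2); (15, -3) → (12, -3); (24, -5) → (19, -5); (9, 0) → (9, 0)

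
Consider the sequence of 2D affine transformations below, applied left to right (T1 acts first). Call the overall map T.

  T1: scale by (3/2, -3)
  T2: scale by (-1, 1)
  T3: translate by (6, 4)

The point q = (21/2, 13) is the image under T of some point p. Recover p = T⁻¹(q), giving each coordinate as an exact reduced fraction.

p = (-3, -3)

T1 = [3/2 0 0; 0 -3 0; 0 0 1]
T2·T1 = [-3/2 0 0; 0 -3 0; 0 0 1]
T3·…·T1 = [-3/2 0 6; 0 -3 4; 0 0 1]
det M = 9/2; M⁻¹ = [-2/3 0 4; 0 -1/3 4/3; 0 0 1]
M⁻¹ · (21/2, 13)ᵀ = (-3, -3)ᵀ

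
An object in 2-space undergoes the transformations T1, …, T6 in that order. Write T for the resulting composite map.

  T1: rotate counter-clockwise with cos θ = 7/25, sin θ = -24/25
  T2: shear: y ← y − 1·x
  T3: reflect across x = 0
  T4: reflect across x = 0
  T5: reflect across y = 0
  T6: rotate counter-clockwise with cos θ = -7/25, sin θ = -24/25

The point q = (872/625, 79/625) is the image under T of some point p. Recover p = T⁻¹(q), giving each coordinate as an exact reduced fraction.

T1 = [7/25 24/25 0; -24/25 7/25 0; 0 0 1]
T2·T1 = [7/25 24/25 0; -31/25 -17/25 0; 0 0 1]
T3·…·T1 = [-7/25 -24/25 0; -31/25 -17/25 0; 0 0 1]
T4·…·T1 = [7/25 24/25 0; -31/25 -17/25 0; 0 0 1]
T5·…·T1 = [7/25 24/25 0; 31/25 17/25 0; 0 0 1]
T6·…·T1 = [139/125 48/125 0; -77/125 -139/125 0; 0 0 1]
det M = -1; M⁻¹ = [139/125 48/125 0; -77/125 -139/125 0; 0 0 1]
M⁻¹ · (872/625, 79/625)ᵀ = (8/5, -1)ᵀ

p = (8/5, -1)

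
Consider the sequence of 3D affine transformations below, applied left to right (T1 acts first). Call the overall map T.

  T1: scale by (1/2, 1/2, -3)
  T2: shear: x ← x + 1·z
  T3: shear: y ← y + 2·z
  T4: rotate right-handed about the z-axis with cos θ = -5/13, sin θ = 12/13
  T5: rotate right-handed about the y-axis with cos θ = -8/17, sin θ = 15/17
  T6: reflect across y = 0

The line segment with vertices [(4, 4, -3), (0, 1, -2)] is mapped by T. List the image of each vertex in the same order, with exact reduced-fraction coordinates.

image vertices: (4115/221, -32/13, 3489/221), (2610/221, -19/26, 2076/221)

T1 scale by (1/2, 1/2, -3): (4, 4, -3) → (2, 2, 9); (0, 1, -2) → (0, 1/2, 6)
T2 shear: x ← x + 1·z: (2, 2, 9) → (11, 2, 9); (0, 1/2, 6) → (6, 1/2, 6)
T3 shear: y ← y + 2·z: (11, 2, 9) → (11, 20, 9); (6, 1/2, 6) → (6, 25/2, 6)
T4 rotate right-handed about the z-axis with cos θ = -5/13, sin θ = 12/13: (11, 20, 9) → (-295/13, 32/13, 9); (6, 25/2, 6) → (-180/13, 19/26, 6)
T5 rotate right-handed about the y-axis with cos θ = -8/17, sin θ = 15/17: (-295/13, 32/13, 9) → (4115/221, 32/13, 3489/221); (-180/13, 19/26, 6) → (2610/221, 19/26, 2076/221)
T6 reflect across y = 0: (4115/221, 32/13, 3489/221) → (4115/221, -32/13, 3489/221); (2610/221, 19/26, 2076/221) → (2610/221, -19/26, 2076/221)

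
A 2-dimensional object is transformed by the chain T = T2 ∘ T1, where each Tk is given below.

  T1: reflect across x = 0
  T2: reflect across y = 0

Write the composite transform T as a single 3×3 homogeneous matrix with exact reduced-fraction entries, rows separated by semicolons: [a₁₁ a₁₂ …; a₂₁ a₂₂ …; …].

T = [-1 0 0; 0 -1 0; 0 0 1]

T1 = [-1 0 0; 0 1 0; 0 0 1]
T2·T1 = [-1 0 0; 0 -1 0; 0 0 1]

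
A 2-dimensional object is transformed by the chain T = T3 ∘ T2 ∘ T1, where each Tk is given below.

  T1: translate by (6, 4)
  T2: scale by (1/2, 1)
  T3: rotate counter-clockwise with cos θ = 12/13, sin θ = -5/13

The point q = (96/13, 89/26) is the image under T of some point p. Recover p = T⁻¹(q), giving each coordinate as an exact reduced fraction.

T1 = [1 0 6; 0 1 4; 0 0 1]
T2·T1 = [1/2 0 3; 0 1 4; 0 0 1]
T3·…·T1 = [6/13 5/13 56/13; -5/26 12/13 33/13; 0 0 1]
det M = 1/2; M⁻¹ = [24/13 -10/13 -6; 5/13 12/13 -4; 0 0 1]
M⁻¹ · (96/13, 89/26)ᵀ = (5, 2)ᵀ

p = (5, 2)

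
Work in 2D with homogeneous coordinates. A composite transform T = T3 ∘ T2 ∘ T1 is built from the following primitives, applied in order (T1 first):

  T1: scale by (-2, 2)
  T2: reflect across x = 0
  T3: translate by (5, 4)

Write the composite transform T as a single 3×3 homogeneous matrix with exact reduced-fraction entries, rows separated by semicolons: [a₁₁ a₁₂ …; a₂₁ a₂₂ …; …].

T1 = [-2 0 0; 0 2 0; 0 0 1]
T2·T1 = [2 0 0; 0 2 0; 0 0 1]
T3·…·T1 = [2 0 5; 0 2 4; 0 0 1]

T = [2 0 5; 0 2 4; 0 0 1]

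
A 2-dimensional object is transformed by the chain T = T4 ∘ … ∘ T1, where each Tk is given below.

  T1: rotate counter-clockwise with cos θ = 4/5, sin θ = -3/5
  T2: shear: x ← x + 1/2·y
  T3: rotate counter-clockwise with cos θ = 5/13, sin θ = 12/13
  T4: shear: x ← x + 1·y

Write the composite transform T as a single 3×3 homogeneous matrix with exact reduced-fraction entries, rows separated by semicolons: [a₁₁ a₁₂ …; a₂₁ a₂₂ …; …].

T1 = [4/5 3/5 0; -3/5 4/5 0; 0 0 1]
T2·T1 = [1/2 1 0; -3/5 4/5 0; 0 0 1]
T3·…·T1 = [97/130 -23/65 0; 3/13 16/13 0; 0 0 1]
T4·…·T1 = [127/130 57/65 0; 3/13 16/13 0; 0 0 1]

T = [127/130 57/65 0; 3/13 16/13 0; 0 0 1]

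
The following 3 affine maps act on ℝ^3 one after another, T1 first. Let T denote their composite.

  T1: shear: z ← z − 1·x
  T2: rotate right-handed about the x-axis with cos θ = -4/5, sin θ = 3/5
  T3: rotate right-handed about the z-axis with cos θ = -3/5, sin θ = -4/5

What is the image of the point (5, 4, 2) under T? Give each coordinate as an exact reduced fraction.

T(p) = (-103/25, -79/25, 24/5)

T1 shear: z ← z − 1·x: (5, 4, 2) → (5, 4, -3)
T2 rotate right-handed about the x-axis with cos θ = -4/5, sin θ = 3/5: (5, 4, -3) → (5, -7/5, 24/5)
T3 rotate right-handed about the z-axis with cos θ = -3/5, sin θ = -4/5: (5, -7/5, 24/5) → (-103/25, -79/25, 24/5)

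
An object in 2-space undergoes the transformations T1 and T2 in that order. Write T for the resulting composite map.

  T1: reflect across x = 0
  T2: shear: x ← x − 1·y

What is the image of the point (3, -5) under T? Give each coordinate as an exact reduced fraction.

T1 reflect across x = 0: (3, -5) → (-3, -5)
T2 shear: x ← x − 1·y: (-3, -5) → (2, -5)

T(p) = (2, -5)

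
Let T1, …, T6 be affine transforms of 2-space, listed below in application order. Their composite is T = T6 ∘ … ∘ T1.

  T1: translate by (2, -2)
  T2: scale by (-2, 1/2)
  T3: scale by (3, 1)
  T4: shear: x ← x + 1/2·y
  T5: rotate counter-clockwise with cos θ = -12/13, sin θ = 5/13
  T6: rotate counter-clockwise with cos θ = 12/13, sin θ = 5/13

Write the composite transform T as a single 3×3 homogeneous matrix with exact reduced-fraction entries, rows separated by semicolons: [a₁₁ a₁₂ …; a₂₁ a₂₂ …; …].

T = [6 -1/4 25/2; 0 -1/2 1; 0 0 1]

T1 = [1 0 2; 0 1 -2; 0 0 1]
T2·T1 = [-2 0 -4; 0 1/2 -1; 0 0 1]
T3·…·T1 = [-6 0 -12; 0 1/2 -1; 0 0 1]
T4·…·T1 = [-6 1/4 -25/2; 0 1/2 -1; 0 0 1]
T5·…·T1 = [72/13 -11/26 155/13; -30/13 -19/52 -101/26; 0 0 1]
T6·…·T1 = [6 -1/4 25/2; 0 -1/2 1; 0 0 1]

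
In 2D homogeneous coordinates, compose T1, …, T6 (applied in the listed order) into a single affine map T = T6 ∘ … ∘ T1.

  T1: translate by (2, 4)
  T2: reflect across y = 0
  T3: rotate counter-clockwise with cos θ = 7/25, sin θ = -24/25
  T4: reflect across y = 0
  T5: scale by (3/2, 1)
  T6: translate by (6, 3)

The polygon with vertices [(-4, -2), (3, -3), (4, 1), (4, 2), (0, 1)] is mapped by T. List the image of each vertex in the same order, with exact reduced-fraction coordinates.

T1 translate by (2, 4): (-4, -2) → (-2, 2); (3, -3) → (5, 1); (4, 1) → (6, 5); (4, 2) → (6, 6); (0, 1) → (2, 5)
T2 reflect across y = 0: (-2, 2) → (-2, -2); (5, 1) → (5, -1); (6, 5) → (6, -5); (6, 6) → (6, -6); (2, 5) → (2, -5)
T3 rotate counter-clockwise with cos θ = 7/25, sin θ = -24/25: (-2, -2) → (-62/25, 34/25); (5, -1) → (11/25, -127/25); (6, -5) → (-78/25, -179/25); (6, -6) → (-102/25, -186/25); (2, -5) → (-106/25, -83/25)
T4 reflect across y = 0: (-62/25, 34/25) → (-62/25, -34/25); (11/25, -127/25) → (11/25, 127/25); (-78/25, -179/25) → (-78/25, 179/25); (-102/25, -186/25) → (-102/25, 186/25); (-106/25, -83/25) → (-106/25, 83/25)
T5 scale by (3/2, 1): (-62/25, -34/25) → (-93/25, -34/25); (11/25, 127/25) → (33/50, 127/25); (-78/25, 179/25) → (-117/25, 179/25); (-102/25, 186/25) → (-153/25, 186/25); (-106/25, 83/25) → (-159/25, 83/25)
T6 translate by (6, 3): (-93/25, -34/25) → (57/25, 41/25); (33/50, 127/25) → (333/50, 202/25); (-117/25, 179/25) → (33/25, 254/25); (-153/25, 186/25) → (-3/25, 261/25); (-159/25, 83/25) → (-9/25, 158/25)

image vertices: (57/25, 41/25), (333/50, 202/25), (33/25, 254/25), (-3/25, 261/25), (-9/25, 158/25)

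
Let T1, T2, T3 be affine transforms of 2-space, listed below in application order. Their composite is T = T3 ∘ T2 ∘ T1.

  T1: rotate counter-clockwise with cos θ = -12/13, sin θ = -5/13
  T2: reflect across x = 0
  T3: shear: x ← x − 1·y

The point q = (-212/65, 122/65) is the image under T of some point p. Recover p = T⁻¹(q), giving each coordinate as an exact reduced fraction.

p = (-2, -6/5)

T1 = [-12/13 5/13 0; -5/13 -12/13 0; 0 0 1]
T2·T1 = [12/13 -5/13 0; -5/13 -12/13 0; 0 0 1]
T3·…·T1 = [17/13 7/13 0; -5/13 -12/13 0; 0 0 1]
det M = -1; M⁻¹ = [12/13 7/13 0; -5/13 -17/13 0; 0 0 1]
M⁻¹ · (-212/65, 122/65)ᵀ = (-2, -6/5)ᵀ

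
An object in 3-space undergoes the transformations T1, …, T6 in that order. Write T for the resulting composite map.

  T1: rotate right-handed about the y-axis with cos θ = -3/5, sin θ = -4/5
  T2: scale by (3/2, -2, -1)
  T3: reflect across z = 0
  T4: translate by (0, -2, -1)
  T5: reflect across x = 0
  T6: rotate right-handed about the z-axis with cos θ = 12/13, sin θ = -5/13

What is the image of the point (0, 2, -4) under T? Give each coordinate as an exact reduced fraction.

T1 rotate right-handed about the y-axis with cos θ = -3/5, sin θ = -4/5: (0, 2, -4) → (16/5, 2, 12/5)
T2 scale by (3/2, -2, -1): (16/5, 2, 12/5) → (24/5, -4, -12/5)
T3 reflect across z = 0: (24/5, -4, -12/5) → (24/5, -4, 12/5)
T4 translate by (0, -2, -1): (24/5, -4, 12/5) → (24/5, -6, 7/5)
T5 reflect across x = 0: (24/5, -6, 7/5) → (-24/5, -6, 7/5)
T6 rotate right-handed about the z-axis with cos θ = 12/13, sin θ = -5/13: (-24/5, -6, 7/5) → (-438/65, -48/13, 7/5)

T(p) = (-438/65, -48/13, 7/5)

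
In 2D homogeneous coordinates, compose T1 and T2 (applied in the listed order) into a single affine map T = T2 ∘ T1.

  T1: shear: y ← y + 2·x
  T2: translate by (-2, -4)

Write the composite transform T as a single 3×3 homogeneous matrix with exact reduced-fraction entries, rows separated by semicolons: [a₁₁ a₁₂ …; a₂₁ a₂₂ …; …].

T = [1 0 -2; 2 1 -4; 0 0 1]

T1 = [1 0 0; 2 1 0; 0 0 1]
T2·T1 = [1 0 -2; 2 1 -4; 0 0 1]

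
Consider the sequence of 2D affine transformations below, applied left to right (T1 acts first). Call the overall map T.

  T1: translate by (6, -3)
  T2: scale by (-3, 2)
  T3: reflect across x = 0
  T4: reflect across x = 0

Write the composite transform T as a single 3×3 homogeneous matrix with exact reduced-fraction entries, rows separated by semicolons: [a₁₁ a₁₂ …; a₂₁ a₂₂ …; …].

T1 = [1 0 6; 0 1 -3; 0 0 1]
T2·T1 = [-3 0 -18; 0 2 -6; 0 0 1]
T3·…·T1 = [3 0 18; 0 2 -6; 0 0 1]
T4·…·T1 = [-3 0 -18; 0 2 -6; 0 0 1]

T = [-3 0 -18; 0 2 -6; 0 0 1]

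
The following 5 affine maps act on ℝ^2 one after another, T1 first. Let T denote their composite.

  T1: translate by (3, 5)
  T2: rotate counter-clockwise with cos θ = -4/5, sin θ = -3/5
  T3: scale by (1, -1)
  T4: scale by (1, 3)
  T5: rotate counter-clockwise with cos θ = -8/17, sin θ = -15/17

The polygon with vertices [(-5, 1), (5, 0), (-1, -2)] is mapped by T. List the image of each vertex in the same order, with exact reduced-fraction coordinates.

T1 translate by (3, 5): (-5, 1) → (-2, 6); (5, 0) → (8, 5); (-1, -2) → (2, 3)
T2 rotate counter-clockwise with cos θ = -4/5, sin θ = -3/5: (-2, 6) → (26/5, -18/5); (8, 5) → (-17/5, -44/5); (2, 3) → (1/5, -18/5)
T3 scale by (1, -1): (26/5, -18/5) → (26/5, 18/5); (-17/5, -44/5) → (-17/5, 44/5); (1/5, -18/5) → (1/5, 18/5)
T4 scale by (1, 3): (26/5, 18/5) → (26/5, 54/5); (-17/5, 44/5) → (-17/5, 132/5); (1/5, 18/5) → (1/5, 54/5)
T5 rotate counter-clockwise with cos θ = -8/17, sin θ = -15/17: (26/5, 54/5) → (602/85, -822/85); (-17/5, 132/5) → (2116/85, -801/85); (1/5, 54/5) → (802/85, -447/85)

image vertices: (602/85, -822/85), (2116/85, -801/85), (802/85, -447/85)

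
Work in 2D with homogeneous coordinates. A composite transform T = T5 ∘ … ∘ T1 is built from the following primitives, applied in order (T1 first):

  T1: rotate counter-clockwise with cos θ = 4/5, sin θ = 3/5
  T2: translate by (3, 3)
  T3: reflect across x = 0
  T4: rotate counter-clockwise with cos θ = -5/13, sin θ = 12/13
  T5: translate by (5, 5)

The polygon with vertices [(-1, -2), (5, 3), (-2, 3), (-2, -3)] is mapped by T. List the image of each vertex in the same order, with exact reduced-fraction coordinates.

T1 rotate counter-clockwise with cos θ = 4/5, sin θ = 3/5: (-1, -2) → (2/5, -11/5); (5, 3) → (11/5, 27/5); (-2, 3) → (-17/5, 6/5); (-2, -3) → (1/5, -18/5)
T2 translate by (3, 3): (2/5, -11/5) → (17/5, 4/5); (11/5, 27/5) → (26/5, 42/5); (-17/5, 6/5) → (-2/5, 21/5); (1/5, -18/5) → (16/5, -3/5)
T3 reflect across x = 0: (17/5, 4/5) → (-17/5, 4/5); (26/5, 42/5) → (-26/5, 42/5); (-2/5, 21/5) → (2/5, 21/5); (16/5, -3/5) → (-16/5, -3/5)
T4 rotate counter-clockwise with cos θ = -5/13, sin θ = 12/13: (-17/5, 4/5) → (37/65, -224/65); (-26/5, 42/5) → (-374/65, -522/65); (2/5, 21/5) → (-262/65, -81/65); (-16/5, -3/5) → (116/65, -177/65)
T5 translate by (5, 5): (37/65, -224/65) → (362/65, 101/65); (-374/65, -522/65) → (-49/65, -197/65); (-262/65, -81/65) → (63/65, 244/65); (116/65, -177/65) → (441/65, 148/65)

image vertices: (362/65, 101/65), (-49/65, -197/65), (63/65, 244/65), (441/65, 148/65)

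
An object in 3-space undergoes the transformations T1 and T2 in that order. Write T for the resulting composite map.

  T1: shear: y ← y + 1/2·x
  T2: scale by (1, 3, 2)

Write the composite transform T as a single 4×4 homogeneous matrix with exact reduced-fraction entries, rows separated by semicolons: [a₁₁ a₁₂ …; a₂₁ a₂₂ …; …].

T = [1 0 0 0; 3/2 3 0 0; 0 0 2 0; 0 0 0 1]

T1 = [1 0 0 0; 1/2 1 0 0; 0 0 1 0; 0 0 0 1]
T2·T1 = [1 0 0 0; 3/2 3 0 0; 0 0 2 0; 0 0 0 1]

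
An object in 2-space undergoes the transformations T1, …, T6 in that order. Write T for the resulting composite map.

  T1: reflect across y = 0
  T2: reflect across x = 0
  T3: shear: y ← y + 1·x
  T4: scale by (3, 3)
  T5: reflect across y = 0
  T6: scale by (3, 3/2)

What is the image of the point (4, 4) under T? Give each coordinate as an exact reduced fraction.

T(p) = (-36, 36)

T1 reflect across y = 0: (4, 4) → (4, -4)
T2 reflect across x = 0: (4, -4) → (-4, -4)
T3 shear: y ← y + 1·x: (-4, -4) → (-4, -8)
T4 scale by (3, 3): (-4, -8) → (-12, -24)
T5 reflect across y = 0: (-12, -24) → (-12, 24)
T6 scale by (3, 3/2): (-12, 24) → (-36, 36)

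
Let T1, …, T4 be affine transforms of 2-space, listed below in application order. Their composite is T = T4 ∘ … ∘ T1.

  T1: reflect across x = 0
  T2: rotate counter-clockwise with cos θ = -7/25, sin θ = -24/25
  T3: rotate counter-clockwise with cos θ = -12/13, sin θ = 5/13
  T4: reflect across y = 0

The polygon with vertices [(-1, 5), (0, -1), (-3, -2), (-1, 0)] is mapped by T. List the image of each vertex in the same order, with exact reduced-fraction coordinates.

T1 reflect across x = 0: (-1, 5) → (1, 5); (0, -1) → (0, -1); (-3, -2) → (3, -2); (-1, 0) → (1, 0)
T2 rotate counter-clockwise with cos θ = -7/25, sin θ = -24/25: (1, 5) → (113/25, -59/25); (0, -1) → (-24/25, 7/25); (3, -2) → (-69/25, -58/25); (1, 0) → (-7/25, -24/25)
T3 rotate counter-clockwise with cos θ = -12/13, sin θ = 5/13: (113/25, -59/25) → (-1061/325, 1273/325); (-24/25, 7/25) → (253/325, -204/325); (-69/25, -58/25) → (86/25, 27/25); (-7/25, -24/25) → (204/325, 253/325)
T4 reflect across y = 0: (-1061/325, 1273/325) → (-1061/325, -1273/325); (253/325, -204/325) → (253/325, 204/325); (86/25, 27/25) → (86/25, -27/25); (204/325, 253/325) → (204/325, -253/325)

image vertices: (-1061/325, -1273/325), (253/325, 204/325), (86/25, -27/25), (204/325, -253/325)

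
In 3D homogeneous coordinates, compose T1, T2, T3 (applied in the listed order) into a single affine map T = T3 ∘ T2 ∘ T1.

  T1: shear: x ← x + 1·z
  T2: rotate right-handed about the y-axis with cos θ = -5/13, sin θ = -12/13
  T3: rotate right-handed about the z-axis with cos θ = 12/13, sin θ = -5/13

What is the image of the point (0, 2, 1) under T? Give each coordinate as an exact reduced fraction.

T1 shear: x ← x + 1·z: (0, 2, 1) → (1, 2, 1)
T2 rotate right-handed about the y-axis with cos θ = -5/13, sin θ = -12/13: (1, 2, 1) → (-17/13, 2, 7/13)
T3 rotate right-handed about the z-axis with cos θ = 12/13, sin θ = -5/13: (-17/13, 2, 7/13) → (-74/169, 397/169, 7/13)

T(p) = (-74/169, 397/169, 7/13)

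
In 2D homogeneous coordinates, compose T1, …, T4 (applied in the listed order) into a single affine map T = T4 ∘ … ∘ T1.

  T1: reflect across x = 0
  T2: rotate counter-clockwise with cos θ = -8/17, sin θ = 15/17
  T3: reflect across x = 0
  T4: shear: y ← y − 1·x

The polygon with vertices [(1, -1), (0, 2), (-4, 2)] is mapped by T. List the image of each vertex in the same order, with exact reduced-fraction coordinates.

image vertices: (-23/17, 16/17), (30/17, -46/17), (62/17, -18/17)

T1 reflect across x = 0: (1, -1) → (-1, -1); (0, 2) → (0, 2); (-4, 2) → (4, 2)
T2 rotate counter-clockwise with cos θ = -8/17, sin θ = 15/17: (-1, -1) → (23/17, -7/17); (0, 2) → (-30/17, -16/17); (4, 2) → (-62/17, 44/17)
T3 reflect across x = 0: (23/17, -7/17) → (-23/17, -7/17); (-30/17, -16/17) → (30/17, -16/17); (-62/17, 44/17) → (62/17, 44/17)
T4 shear: y ← y − 1·x: (-23/17, -7/17) → (-23/17, 16/17); (30/17, -16/17) → (30/17, -46/17); (62/17, 44/17) → (62/17, -18/17)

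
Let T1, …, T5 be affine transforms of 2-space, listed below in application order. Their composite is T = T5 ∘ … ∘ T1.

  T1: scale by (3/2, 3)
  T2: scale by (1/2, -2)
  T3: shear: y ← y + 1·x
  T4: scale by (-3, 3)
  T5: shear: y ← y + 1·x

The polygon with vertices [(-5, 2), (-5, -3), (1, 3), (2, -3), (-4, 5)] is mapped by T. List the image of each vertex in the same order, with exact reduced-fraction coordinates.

image vertices: (45/4, -36), (45/4, 54), (-9/4, -54), (-9/2, 54), (9, -90)

T1 scale by (3/2, 3): (-5, 2) → (-15/2, 6); (-5, -3) → (-15/2, -9); (1, 3) → (3/2, 9); (2, -3) → (3, -9); (-4, 5) → (-6, 15)
T2 scale by (1/2, -2): (-15/2, 6) → (-15/4, -12); (-15/2, -9) → (-15/4, 18); (3/2, 9) → (3/4, -18); (3, -9) → (3/2, 18); (-6, 15) → (-3, -30)
T3 shear: y ← y + 1·x: (-15/4, -12) → (-15/4, -63/4); (-15/4, 18) → (-15/4, 57/4); (3/4, -18) → (3/4, -69/4); (3/2, 18) → (3/2, 39/2); (-3, -30) → (-3, -33)
T4 scale by (-3, 3): (-15/4, -63/4) → (45/4, -189/4); (-15/4, 57/4) → (45/4, 171/4); (3/4, -69/4) → (-9/4, -207/4); (3/2, 39/2) → (-9/2, 117/2); (-3, -33) → (9, -99)
T5 shear: y ← y + 1·x: (45/4, -189/4) → (45/4, -36); (45/4, 171/4) → (45/4, 54); (-9/4, -207/4) → (-9/4, -54); (-9/2, 117/2) → (-9/2, 54); (9, -99) → (9, -90)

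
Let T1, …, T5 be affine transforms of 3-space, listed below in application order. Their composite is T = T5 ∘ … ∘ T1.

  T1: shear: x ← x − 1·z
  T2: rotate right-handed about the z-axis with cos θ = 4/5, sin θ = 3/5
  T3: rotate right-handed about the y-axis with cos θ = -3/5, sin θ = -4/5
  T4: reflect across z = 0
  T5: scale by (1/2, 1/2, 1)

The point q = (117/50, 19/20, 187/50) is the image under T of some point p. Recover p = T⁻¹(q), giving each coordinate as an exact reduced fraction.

T1 = [1 0 -1 0; 0 1 0 0; 0 0 1 0; 0 0 0 1]
T2·T1 = [4/5 -3/5 -4/5 0; 3/5 4/5 -3/5 0; 0 0 1 0; 0 0 0 1]
T3·…·T1 = [-12/25 9/25 -8/25 0; 3/5 4/5 -3/5 0; 16/25 -12/25 -31/25 0; 0 0 0 1]
T4·…·T1 = [-12/25 9/25 -8/25 0; 3/5 4/5 -3/5 0; -16/25 12/25 31/25 0; 0 0 0 1]
T5·…·T1 = [-6/25 9/50 -4/25 0; 3/10 2/5 -3/10 0; -16/25 12/25 31/25 0; 0 0 0 1]
det M = -1/4; M⁻¹ = [-64/25 6/5 -1/25 0; 18/25 8/5 12/25 0; -8/5 0 3/5 0; 0 0 0 1]
M⁻¹ · (117/50, 19/20, 187/50)ᵀ = (-5, 5, -3/2)ᵀ

p = (-5, 5, -3/2)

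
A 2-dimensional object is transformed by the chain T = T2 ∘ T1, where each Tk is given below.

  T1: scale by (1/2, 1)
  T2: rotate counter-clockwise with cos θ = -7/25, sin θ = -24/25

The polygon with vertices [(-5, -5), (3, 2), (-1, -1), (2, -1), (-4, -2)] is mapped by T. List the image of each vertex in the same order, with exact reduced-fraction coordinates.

T1 scale by (1/2, 1): (-5, -5) → (-5/2, -5); (3, 2) → (3/2, 2); (-1, -1) → (-1/2, -1); (2, -1) → (1, -1); (-4, -2) → (-2, -2)
T2 rotate counter-clockwise with cos θ = -7/25, sin θ = -24/25: (-5/2, -5) → (-41/10, 19/5); (3/2, 2) → (3/2, -2); (-1/2, -1) → (-41/50, 19/25); (1, -1) → (-31/25, -17/25); (-2, -2) → (-34/25, 62/25)

image vertices: (-41/10, 19/5), (3/2, -2), (-41/50, 19/25), (-31/25, -17/25), (-34/25, 62/25)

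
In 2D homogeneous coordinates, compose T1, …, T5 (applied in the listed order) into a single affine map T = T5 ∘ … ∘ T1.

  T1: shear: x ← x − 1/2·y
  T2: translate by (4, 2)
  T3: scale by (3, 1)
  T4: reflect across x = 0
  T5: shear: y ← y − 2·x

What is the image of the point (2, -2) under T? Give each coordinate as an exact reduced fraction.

T(p) = (-21, 42)

T1 shear: x ← x − 1/2·y: (2, -2) → (3, -2)
T2 translate by (4, 2): (3, -2) → (7, 0)
T3 scale by (3, 1): (7, 0) → (21, 0)
T4 reflect across x = 0: (21, 0) → (-21, 0)
T5 shear: y ← y − 2·x: (-21, 0) → (-21, 42)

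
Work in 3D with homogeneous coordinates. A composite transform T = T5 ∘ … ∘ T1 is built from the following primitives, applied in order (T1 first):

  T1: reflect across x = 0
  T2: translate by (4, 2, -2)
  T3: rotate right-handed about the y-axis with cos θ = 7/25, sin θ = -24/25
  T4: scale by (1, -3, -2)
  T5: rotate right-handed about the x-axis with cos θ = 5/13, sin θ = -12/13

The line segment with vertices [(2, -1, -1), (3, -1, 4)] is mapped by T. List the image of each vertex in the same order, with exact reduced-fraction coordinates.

T1 reflect across x = 0: (2, -1, -1) → (-2, -1, -1); (3, -1, 4) → (-3, -1, 4)
T2 translate by (4, 2, -2): (-2, -1, -1) → (2, 1, -3); (-3, -1, 4) → (1, 1, 2)
T3 rotate right-handed about the y-axis with cos θ = 7/25, sin θ = -24/25: (2, 1, -3) → (86/25, 1, 27/25); (1, 1, 2) → (-41/25, 1, 38/25)
T4 scale by (1, -3, -2): (86/25, 1, 27/25) → (86/25, -3, -54/25); (-41/25, 1, 38/25) → (-41/25, -3, -76/25)
T5 rotate right-handed about the x-axis with cos θ = 5/13, sin θ = -12/13: (86/25, -3, -54/25) → (86/25, -1023/325, 126/65); (-41/25, -3, -76/25) → (-41/25, -99/25, 8/5)

image vertices: (86/25, -1023/325, 126/65), (-41/25, -99/25, 8/5)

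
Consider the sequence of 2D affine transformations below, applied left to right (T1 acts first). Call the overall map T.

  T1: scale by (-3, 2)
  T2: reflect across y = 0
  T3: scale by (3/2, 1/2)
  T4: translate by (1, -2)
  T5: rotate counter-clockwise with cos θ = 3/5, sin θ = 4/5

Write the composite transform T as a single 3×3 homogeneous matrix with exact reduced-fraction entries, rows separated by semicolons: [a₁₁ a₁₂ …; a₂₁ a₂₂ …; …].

T = [-27/10 4/5 11/5; -18/5 -3/5 -2/5; 0 0 1]

T1 = [-3 0 0; 0 2 0; 0 0 1]
T2·T1 = [-3 0 0; 0 -2 0; 0 0 1]
T3·…·T1 = [-9/2 0 0; 0 -1 0; 0 0 1]
T4·…·T1 = [-9/2 0 1; 0 -1 -2; 0 0 1]
T5·…·T1 = [-27/10 4/5 11/5; -18/5 -3/5 -2/5; 0 0 1]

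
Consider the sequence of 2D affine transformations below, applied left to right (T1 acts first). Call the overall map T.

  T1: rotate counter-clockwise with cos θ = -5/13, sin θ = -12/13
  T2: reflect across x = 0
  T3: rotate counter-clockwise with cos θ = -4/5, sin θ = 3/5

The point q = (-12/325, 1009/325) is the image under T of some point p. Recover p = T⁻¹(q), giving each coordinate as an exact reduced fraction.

p = (3, -4/5)

T1 = [-5/13 12/13 0; -12/13 -5/13 0; 0 0 1]
T2·T1 = [5/13 -12/13 0; -12/13 -5/13 0; 0 0 1]
T3·…·T1 = [16/65 63/65 0; 63/65 -16/65 0; 0 0 1]
det M = -1; M⁻¹ = [16/65 63/65 0; 63/65 -16/65 0; 0 0 1]
M⁻¹ · (-12/325, 1009/325)ᵀ = (3, -4/5)ᵀ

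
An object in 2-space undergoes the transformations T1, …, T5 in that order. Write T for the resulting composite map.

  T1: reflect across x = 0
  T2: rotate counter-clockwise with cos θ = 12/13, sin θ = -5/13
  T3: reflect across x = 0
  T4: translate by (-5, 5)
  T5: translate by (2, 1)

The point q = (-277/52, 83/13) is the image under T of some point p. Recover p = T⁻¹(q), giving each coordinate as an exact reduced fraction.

p = (-2, 5/4)

T1 = [-1 0 0; 0 1 0; 0 0 1]
T2·T1 = [-12/13 5/13 0; 5/13 12/13 0; 0 0 1]
T3·…·T1 = [12/13 -5/13 0; 5/13 12/13 0; 0 0 1]
T4·…·T1 = [12/13 -5/13 -5; 5/13 12/13 5; 0 0 1]
T5·…·T1 = [12/13 -5/13 -3; 5/13 12/13 6; 0 0 1]
det M = 1; M⁻¹ = [12/13 5/13 6/13; -5/13 12/13 -87/13; 0 0 1]
M⁻¹ · (-277/52, 83/13)ᵀ = (-2, 5/4)ᵀ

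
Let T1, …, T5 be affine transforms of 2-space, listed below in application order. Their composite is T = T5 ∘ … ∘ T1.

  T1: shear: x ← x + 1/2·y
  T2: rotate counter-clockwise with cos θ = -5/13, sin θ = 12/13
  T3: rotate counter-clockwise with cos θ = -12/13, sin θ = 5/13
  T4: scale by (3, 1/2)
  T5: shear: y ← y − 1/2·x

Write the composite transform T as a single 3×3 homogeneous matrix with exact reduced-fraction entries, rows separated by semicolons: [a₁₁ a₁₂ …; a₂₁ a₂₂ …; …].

T1 = [1 1/2 0; 0 1 0; 0 0 1]
T2·T1 = [-5/13 -29/26 0; 12/13 1/13 0; 0 0 1]
T3·…·T1 = [0 1 0; -1 -1/2 0; 0 0 1]
T4·…·T1 = [0 3 0; -1/2 -1/4 0; 0 0 1]
T5·…·T1 = [0 3 0; -1/2 -7/4 0; 0 0 1]

T = [0 3 0; -1/2 -7/4 0; 0 0 1]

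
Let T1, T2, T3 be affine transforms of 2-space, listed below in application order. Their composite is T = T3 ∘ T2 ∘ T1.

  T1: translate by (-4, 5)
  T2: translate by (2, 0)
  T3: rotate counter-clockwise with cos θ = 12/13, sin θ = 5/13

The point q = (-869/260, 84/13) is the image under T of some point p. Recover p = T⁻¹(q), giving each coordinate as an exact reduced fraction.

p = (7/5, 9/4)

T1 = [1 0 -4; 0 1 5; 0 0 1]
T2·T1 = [1 0 -2; 0 1 5; 0 0 1]
T3·…·T1 = [12/13 -5/13 -49/13; 5/13 12/13 50/13; 0 0 1]
det M = 1; M⁻¹ = [12/13 5/13 2; -5/13 12/13 -5; 0 0 1]
M⁻¹ · (-869/260, 84/13)ᵀ = (7/5, 9/4)ᵀ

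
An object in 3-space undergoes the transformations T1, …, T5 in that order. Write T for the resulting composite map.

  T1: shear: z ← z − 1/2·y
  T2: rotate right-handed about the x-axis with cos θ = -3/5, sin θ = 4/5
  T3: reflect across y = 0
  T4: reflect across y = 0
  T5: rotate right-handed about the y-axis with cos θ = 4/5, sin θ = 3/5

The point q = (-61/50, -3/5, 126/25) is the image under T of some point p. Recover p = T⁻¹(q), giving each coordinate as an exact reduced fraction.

p = (-4, 3, 0)

T1 = [1 0 0 0; 0 1 0 0; 0 -1/2 1 0; 0 0 0 1]
T2·T1 = [1 0 0 0; 0 -1/5 -4/5 0; 0 11/10 -3/5 0; 0 0 0 1]
T3·…·T1 = [1 0 0 0; 0 1/5 4/5 0; 0 11/10 -3/5 0; 0 0 0 1]
T4·…·T1 = [1 0 0 0; 0 -1/5 -4/5 0; 0 11/10 -3/5 0; 0 0 0 1]
T5·…·T1 = [4/5 33/50 -9/25 0; 0 -1/5 -4/5 0; -3/5 22/25 -12/25 0; 0 0 0 1]
det M = 1; M⁻¹ = [4/5 0 -3/5 0; 12/25 -3/5 16/25 0; -3/25 -11/10 -4/25 0; 0 0 0 1]
M⁻¹ · (-61/50, -3/5, 126/25)ᵀ = (-4, 3, 0)ᵀ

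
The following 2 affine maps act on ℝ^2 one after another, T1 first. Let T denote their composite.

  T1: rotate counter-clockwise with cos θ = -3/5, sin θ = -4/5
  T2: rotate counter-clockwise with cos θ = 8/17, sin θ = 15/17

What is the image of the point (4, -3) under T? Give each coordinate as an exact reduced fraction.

T(p) = (-87/85, -416/85)

T1 rotate counter-clockwise with cos θ = -3/5, sin θ = -4/5: (4, -3) → (-24/5, -7/5)
T2 rotate counter-clockwise with cos θ = 8/17, sin θ = 15/17: (-24/5, -7/5) → (-87/85, -416/85)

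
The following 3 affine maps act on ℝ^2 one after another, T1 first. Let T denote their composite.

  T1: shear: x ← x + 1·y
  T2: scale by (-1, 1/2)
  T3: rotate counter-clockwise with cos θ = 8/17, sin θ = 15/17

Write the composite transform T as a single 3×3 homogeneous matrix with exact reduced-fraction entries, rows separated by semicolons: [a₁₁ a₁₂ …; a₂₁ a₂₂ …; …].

T = [-8/17 -31/34 0; -15/17 -11/17 0; 0 0 1]

T1 = [1 1 0; 0 1 0; 0 0 1]
T2·T1 = [-1 -1 0; 0 1/2 0; 0 0 1]
T3·…·T1 = [-8/17 -31/34 0; -15/17 -11/17 0; 0 0 1]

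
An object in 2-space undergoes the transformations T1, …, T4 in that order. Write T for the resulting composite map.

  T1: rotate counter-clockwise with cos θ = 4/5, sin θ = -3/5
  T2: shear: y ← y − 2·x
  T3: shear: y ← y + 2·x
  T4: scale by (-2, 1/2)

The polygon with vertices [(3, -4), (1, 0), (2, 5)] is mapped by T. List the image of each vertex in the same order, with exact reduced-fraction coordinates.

T1 rotate counter-clockwise with cos θ = 4/5, sin θ = -3/5: (3, -4) → (0, -5); (1, 0) → (4/5, -3/5); (2, 5) → (23/5, 14/5)
T2 shear: y ← y − 2·x: (0, -5) → (0, -5); (4/5, -3/5) → (4/5, -11/5); (23/5, 14/5) → (23/5, -32/5)
T3 shear: y ← y + 2·x: (0, -5) → (0, -5); (4/5, -11/5) → (4/5, -3/5); (23/5, -32/5) → (23/5, 14/5)
T4 scale by (-2, 1/2): (0, -5) → (0, -5/2); (4/5, -3/5) → (-8/5, -3/10); (23/5, 14/5) → (-46/5, 7/5)

image vertices: (0, -5/2), (-8/5, -3/10), (-46/5, 7/5)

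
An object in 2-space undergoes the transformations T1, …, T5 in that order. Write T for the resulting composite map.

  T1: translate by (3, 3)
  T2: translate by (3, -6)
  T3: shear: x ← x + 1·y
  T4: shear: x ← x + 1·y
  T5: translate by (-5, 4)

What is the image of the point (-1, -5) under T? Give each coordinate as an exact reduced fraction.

T1 translate by (3, 3): (-1, -5) → (2, -2)
T2 translate by (3, -6): (2, -2) → (5, -8)
T3 shear: x ← x + 1·y: (5, -8) → (-3, -8)
T4 shear: x ← x + 1·y: (-3, -8) → (-11, -8)
T5 translate by (-5, 4): (-11, -8) → (-16, -4)

T(p) = (-16, -4)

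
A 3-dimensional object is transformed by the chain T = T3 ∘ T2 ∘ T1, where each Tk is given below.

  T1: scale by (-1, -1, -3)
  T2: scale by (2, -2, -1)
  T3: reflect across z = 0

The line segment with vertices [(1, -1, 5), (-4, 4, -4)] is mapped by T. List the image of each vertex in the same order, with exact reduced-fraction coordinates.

image vertices: (-2, -2, -15), (8, 8, 12)

T1 scale by (-1, -1, -3): (1, -1, 5) → (-1, 1, -15); (-4, 4, -4) → (4, -4, 12)
T2 scale by (2, -2, -1): (-1, 1, -15) → (-2, -2, 15); (4, -4, 12) → (8, 8, -12)
T3 reflect across z = 0: (-2, -2, 15) → (-2, -2, -15); (8, 8, -12) → (8, 8, 12)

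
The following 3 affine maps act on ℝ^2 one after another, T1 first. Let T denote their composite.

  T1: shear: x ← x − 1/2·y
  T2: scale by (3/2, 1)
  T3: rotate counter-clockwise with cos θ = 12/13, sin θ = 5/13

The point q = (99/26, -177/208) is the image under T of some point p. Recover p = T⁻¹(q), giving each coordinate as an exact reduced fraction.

T1 = [1 -1/2 0; 0 1 0; 0 0 1]
T2·T1 = [3/2 -3/4 0; 0 1 0; 0 0 1]
T3·…·T1 = [18/13 -14/13 0; 15/26 33/52 0; 0 0 1]
det M = 3/2; M⁻¹ = [11/26 28/39 0; -5/13 12/13 0; 0 0 1]
M⁻¹ · (99/26, -177/208)ᵀ = (1, -9/4)ᵀ

p = (1, -9/4)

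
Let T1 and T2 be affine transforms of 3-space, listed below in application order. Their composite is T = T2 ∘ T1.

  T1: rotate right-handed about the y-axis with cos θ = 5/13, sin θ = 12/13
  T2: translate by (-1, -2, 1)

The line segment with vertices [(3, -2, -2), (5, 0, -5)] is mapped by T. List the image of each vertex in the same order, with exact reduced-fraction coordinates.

T1 rotate right-handed about the y-axis with cos θ = 5/13, sin θ = 12/13: (3, -2, -2) → (-9/13, -2, -46/13); (5, 0, -5) → (-35/13, 0, -85/13)
T2 translate by (-1, -2, 1): (-9/13, -2, -46/13) → (-22/13, -4, -33/13); (-35/13, 0, -85/13) → (-48/13, -2, -72/13)

image vertices: (-22/13, -4, -33/13), (-48/13, -2, -72/13)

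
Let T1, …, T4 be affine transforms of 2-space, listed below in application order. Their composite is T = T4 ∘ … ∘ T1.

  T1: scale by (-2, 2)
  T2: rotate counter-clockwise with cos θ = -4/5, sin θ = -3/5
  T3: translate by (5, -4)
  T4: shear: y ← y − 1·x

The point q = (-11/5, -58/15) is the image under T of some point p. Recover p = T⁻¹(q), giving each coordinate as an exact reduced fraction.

T1 = [-2 0 0; 0 2 0; 0 0 1]
T2·T1 = [8/5 6/5 0; 6/5 -8/5 0; 0 0 1]
T3·…·T1 = [8/5 6/5 5; 6/5 -8/5 -4; 0 0 1]
T4·…·T1 = [8/5 6/5 5; -2/5 -14/5 -9; 0 0 1]
det M = -4; M⁻¹ = [7/10 3/10 -4/5; -1/10 -2/5 -31/10; 0 0 1]
M⁻¹ · (-11/5, -58/15)ᵀ = (-7/2, -4/3)ᵀ

p = (-7/2, -4/3)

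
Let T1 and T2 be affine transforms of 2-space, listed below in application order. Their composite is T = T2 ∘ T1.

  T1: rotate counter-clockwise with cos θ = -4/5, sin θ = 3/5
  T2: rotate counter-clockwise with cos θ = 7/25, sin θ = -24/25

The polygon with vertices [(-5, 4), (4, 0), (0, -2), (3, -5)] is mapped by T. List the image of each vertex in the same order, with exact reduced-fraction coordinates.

image vertices: (-688/125, -409/125), (176/125, 468/125), (234/125, -88/125), (717/125, 131/125)

T1 rotate counter-clockwise with cos θ = -4/5, sin θ = 3/5: (-5, 4) → (8/5, -31/5); (4, 0) → (-16/5, 12/5); (0, -2) → (6/5, 8/5); (3, -5) → (3/5, 29/5)
T2 rotate counter-clockwise with cos θ = 7/25, sin θ = -24/25: (8/5, -31/5) → (-688/125, -409/125); (-16/5, 12/5) → (176/125, 468/125); (6/5, 8/5) → (234/125, -88/125); (3/5, 29/5) → (717/125, 131/125)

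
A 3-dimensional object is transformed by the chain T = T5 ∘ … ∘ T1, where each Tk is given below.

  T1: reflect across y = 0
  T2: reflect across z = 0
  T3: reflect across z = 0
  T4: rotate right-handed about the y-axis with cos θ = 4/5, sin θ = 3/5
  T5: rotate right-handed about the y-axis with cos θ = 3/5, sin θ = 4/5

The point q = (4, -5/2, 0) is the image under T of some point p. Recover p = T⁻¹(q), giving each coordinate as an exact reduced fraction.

T1 = [1 0 0 0; 0 -1 0 0; 0 0 1 0; 0 0 0 1]
T2·T1 = [1 0 0 0; 0 -1 0 0; 0 0 -1 0; 0 0 0 1]
T3·…·T1 = [1 0 0 0; 0 -1 0 0; 0 0 1 0; 0 0 0 1]
T4·…·T1 = [4/5 0 3/5 0; 0 -1 0 0; -3/5 0 4/5 0; 0 0 0 1]
T5·…·T1 = [0 0 1 0; 0 -1 0 0; -1 0 0 0; 0 0 0 1]
det M = -1; M⁻¹ = [0 0 -1 0; 0 -1 0 0; 1 0 0 0; 0 0 0 1]
M⁻¹ · (4, -5/2, 0)ᵀ = (0, 5/2, 4)ᵀ

p = (0, 5/2, 4)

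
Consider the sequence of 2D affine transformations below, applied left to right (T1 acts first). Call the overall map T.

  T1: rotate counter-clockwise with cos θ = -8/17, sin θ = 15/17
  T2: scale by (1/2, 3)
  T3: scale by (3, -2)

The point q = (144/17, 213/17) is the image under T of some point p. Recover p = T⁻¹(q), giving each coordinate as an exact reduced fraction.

T1 = [-8/17 -15/17 0; 15/17 -8/17 0; 0 0 1]
T2·T1 = [-4/17 -15/34 0; 45/17 -24/17 0; 0 0 1]
T3·…·T1 = [-12/17 -45/34 0; -90/17 48/17 0; 0 0 1]
det M = -9; M⁻¹ = [-16/51 -5/34 0; -10/17 4/51 0; 0 0 1]
M⁻¹ · (144/17, 213/17)ᵀ = (-9/2, -4)ᵀ

p = (-9/2, -4)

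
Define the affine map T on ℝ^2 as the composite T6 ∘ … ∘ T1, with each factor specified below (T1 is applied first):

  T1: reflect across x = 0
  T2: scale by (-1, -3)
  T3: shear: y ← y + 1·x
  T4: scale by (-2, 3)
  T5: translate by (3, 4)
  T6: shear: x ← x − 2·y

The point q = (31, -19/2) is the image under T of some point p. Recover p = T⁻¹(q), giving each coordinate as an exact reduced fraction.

p = (-9/2, 0)

T1 = [-1 0 0; 0 1 0; 0 0 1]
T2·T1 = [1 0 0; 0 -3 0; 0 0 1]
T3·…·T1 = [1 0 0; 1 -3 0; 0 0 1]
T4·…·T1 = [-2 0 0; 3 -9 0; 0 0 1]
T5·…·T1 = [-2 0 3; 3 -9 4; 0 0 1]
T6·…·T1 = [-8 18 -5; 3 -9 4; 0 0 1]
det M = 18; M⁻¹ = [-1/2 -1 3/2; -1/6 -4/9 17/18; 0 0 1]
M⁻¹ · (31, -19/2)ᵀ = (-9/2, 0)ᵀ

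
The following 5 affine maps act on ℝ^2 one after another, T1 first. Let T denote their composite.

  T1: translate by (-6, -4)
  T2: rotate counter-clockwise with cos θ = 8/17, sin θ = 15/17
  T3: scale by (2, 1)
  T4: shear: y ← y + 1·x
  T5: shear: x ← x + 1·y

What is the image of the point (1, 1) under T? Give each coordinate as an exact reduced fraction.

T(p) = (-79/17, -89/17)

T1 translate by (-6, -4): (1, 1) → (-5, -3)
T2 rotate counter-clockwise with cos θ = 8/17, sin θ = 15/17: (-5, -3) → (5/17, -99/17)
T3 scale by (2, 1): (5/17, -99/17) → (10/17, -99/17)
T4 shear: y ← y + 1·x: (10/17, -99/17) → (10/17, -89/17)
T5 shear: x ← x + 1·y: (10/17, -89/17) → (-79/17, -89/17)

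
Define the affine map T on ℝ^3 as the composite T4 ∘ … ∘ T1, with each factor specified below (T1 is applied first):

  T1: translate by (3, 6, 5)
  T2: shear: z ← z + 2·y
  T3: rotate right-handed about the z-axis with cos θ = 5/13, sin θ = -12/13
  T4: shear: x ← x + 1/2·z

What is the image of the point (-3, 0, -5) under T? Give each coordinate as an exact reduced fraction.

T(p) = (150/13, 30/13, 12)

T1 translate by (3, 6, 5): (-3, 0, -5) → (0, 6, 0)
T2 shear: z ← z + 2·y: (0, 6, 0) → (0, 6, 12)
T3 rotate right-handed about the z-axis with cos θ = 5/13, sin θ = -12/13: (0, 6, 12) → (72/13, 30/13, 12)
T4 shear: x ← x + 1/2·z: (72/13, 30/13, 12) → (150/13, 30/13, 12)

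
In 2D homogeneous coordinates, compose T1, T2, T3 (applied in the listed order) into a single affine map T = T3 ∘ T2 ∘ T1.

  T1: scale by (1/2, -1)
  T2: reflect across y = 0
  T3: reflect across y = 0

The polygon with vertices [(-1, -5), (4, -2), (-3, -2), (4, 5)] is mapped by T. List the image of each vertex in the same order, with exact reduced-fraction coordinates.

T1 scale by (1/2, -1): (-1, -5) → (-1/2, 5); (4, -2) → (2, 2); (-3, -2) → (-3/2, 2); (4, 5) → (2, -5)
T2 reflect across y = 0: (-1/2, 5) → (-1/2, -5); (2, 2) → (2, -2); (-3/2, 2) → (-3/2, -2); (2, -5) → (2, 5)
T3 reflect across y = 0: (-1/2, -5) → (-1/2, 5); (2, -2) → (2, 2); (-3/2, -2) → (-3/2, 2); (2, 5) → (2, -5)

image vertices: (-1/2, 5), (2, 2), (-3/2, 2), (2, -5)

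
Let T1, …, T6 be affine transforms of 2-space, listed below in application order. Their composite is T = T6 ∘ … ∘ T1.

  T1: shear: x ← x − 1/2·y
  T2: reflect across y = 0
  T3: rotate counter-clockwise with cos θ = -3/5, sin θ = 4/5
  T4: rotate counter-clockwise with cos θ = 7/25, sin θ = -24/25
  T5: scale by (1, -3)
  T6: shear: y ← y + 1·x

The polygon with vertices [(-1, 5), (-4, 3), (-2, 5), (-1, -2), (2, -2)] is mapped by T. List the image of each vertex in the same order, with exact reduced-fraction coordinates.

image vertices: (19/10, 193/10), (-9/10, 177/10), (13/10, 211/10), (-8/5, -26/5), (1/5, -53/5)

T1 shear: x ← x − 1/2·y: (-1, 5) → (-7/2, 5); (-4, 3) → (-11/2, 3); (-2, 5) → (-9/2, 5); (-1, -2) → (0, -2); (2, -2) → (3, -2)
T2 reflect across y = 0: (-7/2, 5) → (-7/2, -5); (-11/2, 3) → (-11/2, -3); (-9/2, 5) → (-9/2, -5); (0, -2) → (0, 2); (3, -2) → (3, 2)
T3 rotate counter-clockwise with cos θ = -3/5, sin θ = 4/5: (-7/2, -5) → (61/10, 1/5); (-11/2, -3) → (57/10, -13/5); (-9/2, -5) → (67/10, -3/5); (0, 2) → (-8/5, -6/5); (3, 2) → (-17/5, 6/5)
T4 rotate counter-clockwise with cos θ = 7/25, sin θ = -24/25: (61/10, 1/5) → (19/10, -29/5); (57/10, -13/5) → (-9/10, -31/5); (67/10, -3/5) → (13/10, -33/5); (-8/5, -6/5) → (-8/5, 6/5); (-17/5, 6/5) → (1/5, 18/5)
T5 scale by (1, -3): (19/10, -29/5) → (19/10, 87/5); (-9/10, -31/5) → (-9/10, 93/5); (13/10, -33/5) → (13/10, 99/5); (-8/5, 6/5) → (-8/5, -18/5); (1/5, 18/5) → (1/5, -54/5)
T6 shear: y ← y + 1·x: (19/10, 87/5) → (19/10, 193/10); (-9/10, 93/5) → (-9/10, 177/10); (13/10, 99/5) → (13/10, 211/10); (-8/5, -18/5) → (-8/5, -26/5); (1/5, -54/5) → (1/5, -53/5)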